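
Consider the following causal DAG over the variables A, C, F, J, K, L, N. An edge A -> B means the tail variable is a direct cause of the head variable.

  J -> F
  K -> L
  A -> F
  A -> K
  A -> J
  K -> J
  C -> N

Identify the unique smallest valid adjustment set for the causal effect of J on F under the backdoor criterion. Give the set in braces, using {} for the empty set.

{A}

Variables eligible for adjustment (non-descendants of J, excluding J and F): {A, C, K, L, N}.
Backdoor paths from J to F:
  P1: J <- A -> F
  P2: J <- K <- A -> F
The empty set is not sufficient: P1 (J <- A -> F) has no collider blocking it and no conditioned non-collider, so it is open.
Try {A}:
  P1: blocked at fork node A ∈ conditioning set.
  P2: blocked at fork node A ∈ conditioning set.
{A} contains no descendant of J and blocks every backdoor path.
No other singleton works — e.g. {K} leaves P1 open — so {A} is the unique smallest valid adjustment set.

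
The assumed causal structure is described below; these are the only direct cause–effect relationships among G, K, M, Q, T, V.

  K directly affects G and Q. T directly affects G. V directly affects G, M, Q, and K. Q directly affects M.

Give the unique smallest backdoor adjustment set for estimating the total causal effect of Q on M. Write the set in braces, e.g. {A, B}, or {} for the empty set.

{V}

Variables eligible for adjustment (non-descendants of Q, excluding Q and M): {G, K, T, V}.
Backdoor paths from Q to M:
  P1: Q <- V -> M
  P2: Q <- K <- V -> M
  P3: Q <- K -> G <- V -> M
The empty set is not sufficient: P1 (Q <- V -> M) has no collider blocking it and no conditioned non-collider, so it is open.
Try {V}:
  P1: blocked at fork node V ∈ conditioning set.
  P2: blocked at fork node V ∈ conditioning set.
  P3: blocked at collider G (neither it nor any descendant is in the conditioning set).
{V} contains no descendant of Q and blocks every backdoor path.
No other singleton works — e.g. {K} leaves P1 open — so {V} is the unique smallest valid adjustment set.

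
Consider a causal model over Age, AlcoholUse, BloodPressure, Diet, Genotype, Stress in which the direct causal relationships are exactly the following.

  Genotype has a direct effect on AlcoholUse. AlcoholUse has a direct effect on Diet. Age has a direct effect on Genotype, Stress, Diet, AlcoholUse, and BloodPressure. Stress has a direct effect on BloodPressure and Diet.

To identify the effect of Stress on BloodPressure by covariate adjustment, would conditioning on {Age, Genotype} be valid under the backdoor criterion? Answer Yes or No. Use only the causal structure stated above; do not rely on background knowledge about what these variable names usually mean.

Yes

Backdoor paths from Stress to BloodPressure (paths whose first edge points into Stress):
  P1: Stress <- Age -> BloodPressure
Condition 1 (no descendant of Stress in the set): holds — descendants of Stress are {BloodPressure, Diet}; none are in {Age, Genotype}.
Condition 2 (every backdoor path blocked by {Age, Genotype}):
  P1: blocked at fork node Age ∈ conditioning set.
{Age, Genotype} satisfies the backdoor criterion.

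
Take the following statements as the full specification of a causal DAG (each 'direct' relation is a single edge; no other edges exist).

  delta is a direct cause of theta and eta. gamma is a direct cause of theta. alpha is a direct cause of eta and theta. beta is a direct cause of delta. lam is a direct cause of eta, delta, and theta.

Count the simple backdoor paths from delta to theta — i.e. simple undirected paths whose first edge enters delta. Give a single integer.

2

A backdoor path from delta to theta is any simple undirected path whose first edge points into delta (i.e. leaves delta via a parent).
Parents of delta: {beta, lam}.
Enumerating:
  P1: delta <- lam -> theta
  P2: delta <- lam -> eta <- alpha -> theta
That exhausts the simple backdoor paths. Count: 2.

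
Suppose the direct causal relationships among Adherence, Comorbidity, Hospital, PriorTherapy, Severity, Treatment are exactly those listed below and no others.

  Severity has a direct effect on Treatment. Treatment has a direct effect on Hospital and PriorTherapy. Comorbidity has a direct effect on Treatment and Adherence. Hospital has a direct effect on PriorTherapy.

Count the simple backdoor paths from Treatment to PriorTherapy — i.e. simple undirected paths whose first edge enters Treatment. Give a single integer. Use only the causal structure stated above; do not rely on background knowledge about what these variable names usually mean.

0

A backdoor path from Treatment to PriorTherapy is any simple undirected path whose first edge points into Treatment (i.e. leaves Treatment via a parent).
Parents of Treatment: {Comorbidity, Severity}.
No simple path from any parent of Treatment reaches PriorTherapy without revisiting Treatment, so there are no backdoor paths.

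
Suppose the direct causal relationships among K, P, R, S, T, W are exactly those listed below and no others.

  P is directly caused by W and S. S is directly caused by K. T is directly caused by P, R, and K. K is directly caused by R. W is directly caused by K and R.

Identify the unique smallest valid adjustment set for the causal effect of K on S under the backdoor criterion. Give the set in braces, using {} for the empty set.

Variables eligible for adjustment (non-descendants of K, excluding K and S): {R}.
Backdoor paths from K to S:
  P1: K <- R -> W -> P <- S
  P2: K <- R -> T <- P <- S
Each backdoor path contains an unconditioned collider, so every path is already blocked with the empty conditioning set:
  P1: blocked at collider P (neither it nor any descendant is in the conditioning set).
  P2: blocked at collider T (neither it nor any descendant is in the conditioning set).
The empty set is therefore the unique smallest valid set.

{}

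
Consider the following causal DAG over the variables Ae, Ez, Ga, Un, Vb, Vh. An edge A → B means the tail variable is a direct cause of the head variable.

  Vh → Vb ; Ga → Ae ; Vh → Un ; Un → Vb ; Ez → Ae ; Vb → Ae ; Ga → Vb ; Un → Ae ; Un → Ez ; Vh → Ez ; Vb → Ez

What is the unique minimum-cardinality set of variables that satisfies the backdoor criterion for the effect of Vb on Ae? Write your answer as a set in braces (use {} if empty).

Variables eligible for adjustment (non-descendants of Vb, excluding Vb and Ae): {Ga, Un, Vh}.
Backdoor paths from Vb to Ae:
  P1: Vb <- Ga -> Ae
  P2: Vb <- Vh -> Un -> Ez -> Ae
  P3: Vb <- Vh -> Un -> Ae
  P4: Vb <- Vh -> Ez <- Un -> Ae
  P5: Vb <- Vh -> Ez -> Ae
  P6: Vb <- Un <- Vh -> Ez -> Ae
  P7: Vb <- Un -> Ez -> Ae
  P8: Vb <- Un -> Ae
The empty set is not sufficient: P1 (Vb <- Ga -> Ae) has no collider blocking it and no conditioned non-collider, so it is open.
Try {Ga, Un, Vh}:
  P1: blocked at fork node Ga ∈ conditioning set.
  P2: blocked at fork node Vh ∈ conditioning set.
  P3: blocked at fork node Vh ∈ conditioning set.
  P4: blocked at fork node Vh ∈ conditioning set.
  P5: blocked at fork node Vh ∈ conditioning set.
  P6: blocked at chain node Un ∈ conditioning set.
  P7: blocked at fork node Un ∈ conditioning set.
  P8: blocked at fork node Un ∈ conditioning set.
{Ga, Un, Vh} contains no descendant of Vb and blocks every backdoor path.
Every element of {Ga, Un, Vh} is needed (dropping Ga leaves P1 open; dropping Un leaves P7 open; dropping Vh leaves P5 open), so no proper subset is valid.
Among all size-3 subsets of the eligible variables, only {Ga, Un, Vh} blocks every backdoor path, so it is the unique smallest valid adjustment set.

{Ga, Un, Vh}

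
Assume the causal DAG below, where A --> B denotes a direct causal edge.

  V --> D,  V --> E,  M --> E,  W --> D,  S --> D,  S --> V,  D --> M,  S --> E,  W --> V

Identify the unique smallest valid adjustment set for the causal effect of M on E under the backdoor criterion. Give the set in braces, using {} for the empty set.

Variables eligible for adjustment (non-descendants of M, excluding M and E): {D, S, V, W}.
Backdoor paths from M to E:
  P1: M <- D <- W -> V <- S -> E
  P2: M <- D <- W -> V -> E
  P3: M <- D <- S -> V -> E
  P4: M <- D <- S -> E
  P5: M <- D <- V <- S -> E
  P6: M <- D <- V -> E
The empty set is not sufficient: P2 (M <- D <- W -> V -> E) has no collider blocking it and no conditioned non-collider, so it is open.
Try {D}:
  P1: blocked at chain node D ∈ conditioning set.
  P2: blocked at chain node D ∈ conditioning set.
  P3: blocked at chain node D ∈ conditioning set.
  P4: blocked at chain node D ∈ conditioning set.
  P5: blocked at chain node D ∈ conditioning set.
  P6: blocked at chain node D ∈ conditioning set.
{D} contains no descendant of M and blocks every backdoor path.
No other singleton works — e.g. {W} leaves P3 open — so {D} is the unique smallest valid adjustment set.

{D}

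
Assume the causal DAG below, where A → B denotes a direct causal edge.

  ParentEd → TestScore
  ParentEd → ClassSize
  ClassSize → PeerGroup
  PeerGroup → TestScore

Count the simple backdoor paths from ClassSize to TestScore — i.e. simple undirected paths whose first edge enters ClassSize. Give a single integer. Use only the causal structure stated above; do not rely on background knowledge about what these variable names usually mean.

A backdoor path from ClassSize to TestScore is any simple undirected path whose first edge points into ClassSize (i.e. leaves ClassSize via a parent).
Parents of ClassSize: {ParentEd}.
Enumerating:
  P1: ClassSize <- ParentEd -> TestScore
That exhausts the simple backdoor paths. Count: 1.

1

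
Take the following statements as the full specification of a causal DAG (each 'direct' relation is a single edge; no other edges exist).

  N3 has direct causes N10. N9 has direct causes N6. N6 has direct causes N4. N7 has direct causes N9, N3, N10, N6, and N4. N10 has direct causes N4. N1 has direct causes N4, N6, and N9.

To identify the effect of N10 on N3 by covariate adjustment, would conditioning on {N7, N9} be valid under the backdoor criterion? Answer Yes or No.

Backdoor paths from N10 to N3 (paths whose first edge points into N10):
  P1: N10 <- N4 -> N6 -> N9 -> N7 <- N3
  P2: N10 <- N4 -> N6 -> N7 <- N3
  P3: N10 <- N4 -> N6 -> N1 <- N9 -> N7 <- N3
  P4: N10 <- N4 -> N7 <- N3
  P5: N10 <- N4 -> N1 <- N6 -> N9 -> N7 <- N3
  P6: N10 <- N4 -> N1 <- N6 -> N7 <- N3
  P7: N10 <- N4 -> N1 <- N9 <- N6 -> N7 <- N3
  P8: N10 <- N4 -> N1 <- N9 -> N7 <- N3
Condition 1 (no descendant of N10 in the set): FAILS — N7 is a descendant of N10.
Condition 2 (every backdoor path blocked by {N7, N9}):
  P1: blocked at chain node N9 ∈ conditioning set.
  P2: open — collider(s) N7 are conditioned on (or have a conditioned descendant) and no non-collider on the path is in the set.
  P3: blocked at collider N1 (neither it nor any descendant is in the conditioning set).
  P4: open — collider(s) N7 are conditioned on (or have a conditioned descendant) and no non-collider on the path is in the set.
  P5: blocked at collider N1 (neither it nor any descendant is in the conditioning set).
  P6: blocked at collider N1 (neither it nor any descendant is in the conditioning set).
  P7: blocked at collider N1 (neither it nor any descendant is in the conditioning set).
  P8: blocked at collider N1 (neither it nor any descendant is in the conditioning set).
{N7, N9} does not satisfy the backdoor criterion.

No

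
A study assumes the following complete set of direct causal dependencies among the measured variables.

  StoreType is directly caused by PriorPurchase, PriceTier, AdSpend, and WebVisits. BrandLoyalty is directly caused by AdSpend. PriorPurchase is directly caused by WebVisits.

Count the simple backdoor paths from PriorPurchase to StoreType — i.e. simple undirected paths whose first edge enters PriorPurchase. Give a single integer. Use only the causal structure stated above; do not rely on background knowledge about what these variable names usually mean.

1

A backdoor path from PriorPurchase to StoreType is any simple undirected path whose first edge points into PriorPurchase (i.e. leaves PriorPurchase via a parent).
Parents of PriorPurchase: {WebVisits}.
Enumerating:
  P1: PriorPurchase <- WebVisits -> StoreType
That exhausts the simple backdoor paths. Count: 1.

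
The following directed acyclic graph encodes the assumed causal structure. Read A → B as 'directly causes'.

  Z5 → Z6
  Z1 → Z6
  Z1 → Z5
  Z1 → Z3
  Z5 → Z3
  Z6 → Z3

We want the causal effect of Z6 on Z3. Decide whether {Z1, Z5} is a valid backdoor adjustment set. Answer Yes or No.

Yes

Backdoor paths from Z6 to Z3 (paths whose first edge points into Z6):
  P1: Z6 <- Z1 -> Z5 -> Z3
  P2: Z6 <- Z1 -> Z3
  P3: Z6 <- Z5 <- Z1 -> Z3
  P4: Z6 <- Z5 -> Z3
Condition 1 (no descendant of Z6 in the set): holds — descendants of Z6 are {Z3}; none are in {Z1, Z5}.
Condition 2 (every backdoor path blocked by {Z1, Z5}):
  P1: blocked at fork node Z1 ∈ conditioning set.
  P2: blocked at fork node Z1 ∈ conditioning set.
  P3: blocked at chain node Z5 ∈ conditioning set.
  P4: blocked at fork node Z5 ∈ conditioning set.
{Z1, Z5} satisfies the backdoor criterion.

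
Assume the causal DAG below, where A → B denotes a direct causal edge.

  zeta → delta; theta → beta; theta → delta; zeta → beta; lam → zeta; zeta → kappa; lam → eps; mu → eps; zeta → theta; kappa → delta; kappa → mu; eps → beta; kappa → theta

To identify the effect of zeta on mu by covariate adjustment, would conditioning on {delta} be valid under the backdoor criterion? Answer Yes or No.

Backdoor paths from zeta to mu (paths whose first edge points into zeta):
  P1: zeta <- lam -> eps <- mu
  P2: zeta <- lam -> eps -> beta <- theta <- kappa -> mu
  P3: zeta <- lam -> eps -> beta <- theta -> delta <- kappa -> mu
Condition 1 (no descendant of zeta in the set): FAILS — delta is a descendant of zeta.
Condition 2 (every backdoor path blocked by {delta}):
  P1: blocked at collider eps (neither it nor any descendant is in the conditioning set).
  P2: blocked at collider beta (neither it nor any descendant is in the conditioning set).
  P3: blocked at collider beta (neither it nor any descendant is in the conditioning set).
{delta} does not satisfy the backdoor criterion.

No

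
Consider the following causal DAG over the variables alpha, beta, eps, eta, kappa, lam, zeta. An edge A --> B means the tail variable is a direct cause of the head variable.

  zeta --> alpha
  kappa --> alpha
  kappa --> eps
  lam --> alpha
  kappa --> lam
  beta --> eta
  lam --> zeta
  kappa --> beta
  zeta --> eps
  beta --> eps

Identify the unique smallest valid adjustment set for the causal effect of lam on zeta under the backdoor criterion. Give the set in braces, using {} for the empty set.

{}

Variables eligible for adjustment (non-descendants of lam, excluding lam and zeta): {beta, eta, kappa}.
Backdoor paths from lam to zeta:
  P1: lam <- kappa -> beta -> eps <- zeta
  P2: lam <- kappa -> eps <- zeta
  P3: lam <- kappa -> alpha <- zeta
Each backdoor path contains an unconditioned collider, so every path is already blocked with the empty conditioning set:
  P1: blocked at collider eps (neither it nor any descendant is in the conditioning set).
  P2: blocked at collider eps (neither it nor any descendant is in the conditioning set).
  P3: blocked at collider alpha (neither it nor any descendant is in the conditioning set).
The empty set is therefore the unique smallest valid set.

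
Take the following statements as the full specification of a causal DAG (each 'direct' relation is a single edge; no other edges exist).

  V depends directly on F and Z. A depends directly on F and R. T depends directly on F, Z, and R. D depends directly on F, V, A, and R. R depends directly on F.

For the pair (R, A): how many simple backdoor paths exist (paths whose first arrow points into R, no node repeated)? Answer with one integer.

A backdoor path from R to A is any simple undirected path whose first edge points into R (i.e. leaves R via a parent).
Parents of R: {F}.
Enumerating:
  P1: R <- F -> A
  P2: R <- F -> V -> D <- A
  P3: R <- F -> T <- Z -> V -> D <- A
  P4: R <- F -> D <- A
That exhausts the simple backdoor paths. Count: 4.

4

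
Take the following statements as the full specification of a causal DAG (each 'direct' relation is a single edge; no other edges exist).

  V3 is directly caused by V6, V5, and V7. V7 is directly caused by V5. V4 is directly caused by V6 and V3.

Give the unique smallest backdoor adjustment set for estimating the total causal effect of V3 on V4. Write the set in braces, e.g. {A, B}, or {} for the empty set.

{V6}

Variables eligible for adjustment (non-descendants of V3, excluding V3 and V4): {V5, V6, V7}.
Backdoor paths from V3 to V4:
  P1: V3 <- V6 -> V4
The empty set is not sufficient: P1 (V3 <- V6 -> V4) has no collider blocking it and no conditioned non-collider, so it is open.
Try {V6}:
  P1: blocked at fork node V6 ∈ conditioning set.
{V6} contains no descendant of V3 and blocks every backdoor path.
No other singleton works — e.g. {V5} leaves P1 open — so {V6} is the unique smallest valid adjustment set.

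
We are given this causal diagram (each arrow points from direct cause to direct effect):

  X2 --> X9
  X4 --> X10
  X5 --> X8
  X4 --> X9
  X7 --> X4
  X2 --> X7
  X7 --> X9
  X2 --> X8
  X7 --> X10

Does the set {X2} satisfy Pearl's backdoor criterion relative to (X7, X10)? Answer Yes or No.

Yes

Backdoor paths from X7 to X10 (paths whose first edge points into X7):
  P1: X7 <- X2 -> X9 <- X4 -> X10
Condition 1 (no descendant of X7 in the set): holds — descendants of X7 are {X10, X4, X9}; none are in {X2}.
Condition 2 (every backdoor path blocked by {X2}):
  P1: blocked at fork node X2 ∈ conditioning set.
{X2} satisfies the backdoor criterion.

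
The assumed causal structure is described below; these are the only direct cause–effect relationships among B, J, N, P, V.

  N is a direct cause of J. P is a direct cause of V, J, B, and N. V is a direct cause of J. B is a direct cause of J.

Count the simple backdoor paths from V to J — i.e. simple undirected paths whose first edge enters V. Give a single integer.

A backdoor path from V to J is any simple undirected path whose first edge points into V (i.e. leaves V via a parent).
Parents of V: {P}.
Enumerating:
  P1: V <- P -> B -> J
  P2: V <- P -> N -> J
  P3: V <- P -> J
That exhausts the simple backdoor paths. Count: 3.

3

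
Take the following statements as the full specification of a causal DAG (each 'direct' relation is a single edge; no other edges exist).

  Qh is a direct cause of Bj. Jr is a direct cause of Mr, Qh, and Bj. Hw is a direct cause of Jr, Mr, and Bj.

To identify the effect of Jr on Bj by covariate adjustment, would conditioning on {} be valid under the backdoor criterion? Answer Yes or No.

No

Backdoor paths from Jr to Bj (paths whose first edge points into Jr):
  P1: Jr <- Hw -> Bj
Condition 1 (no descendant of Jr in the set): holds — descendants of Jr are {Bj, Mr, Qh}; none are in {}.
Condition 2 (every backdoor path blocked by {}):
  P1: open — no interior node is in the conditioning set.
{} does not satisfy the backdoor criterion.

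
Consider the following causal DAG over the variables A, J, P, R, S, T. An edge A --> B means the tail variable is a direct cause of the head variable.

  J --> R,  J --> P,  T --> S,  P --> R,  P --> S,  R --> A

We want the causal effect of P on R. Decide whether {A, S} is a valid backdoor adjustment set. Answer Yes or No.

No

Backdoor paths from P to R (paths whose first edge points into P):
  P1: P <- J -> R
Condition 1 (no descendant of P in the set): FAILS — A and S are descendants of P.
Condition 2 (every backdoor path blocked by {A, S}):
  P1: open — no interior node is in the conditioning set.
{A, S} does not satisfy the backdoor criterion.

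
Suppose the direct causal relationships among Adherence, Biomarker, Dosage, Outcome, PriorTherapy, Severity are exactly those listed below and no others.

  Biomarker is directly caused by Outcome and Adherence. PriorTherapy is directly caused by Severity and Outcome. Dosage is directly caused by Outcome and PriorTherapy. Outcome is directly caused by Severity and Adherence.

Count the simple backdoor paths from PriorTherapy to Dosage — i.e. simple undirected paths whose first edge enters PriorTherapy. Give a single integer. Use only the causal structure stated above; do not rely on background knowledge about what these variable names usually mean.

2

A backdoor path from PriorTherapy to Dosage is any simple undirected path whose first edge points into PriorTherapy (i.e. leaves PriorTherapy via a parent).
Parents of PriorTherapy: {Outcome, Severity}.
Enumerating:
  P1: PriorTherapy <- Severity -> Outcome -> Dosage
  P2: PriorTherapy <- Outcome -> Dosage
That exhausts the simple backdoor paths. Count: 2.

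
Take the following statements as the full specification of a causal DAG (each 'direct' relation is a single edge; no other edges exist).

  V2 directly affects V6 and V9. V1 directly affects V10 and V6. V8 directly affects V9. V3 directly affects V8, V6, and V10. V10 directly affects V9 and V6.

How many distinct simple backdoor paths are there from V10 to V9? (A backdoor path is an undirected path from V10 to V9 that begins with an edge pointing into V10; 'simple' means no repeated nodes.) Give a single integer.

4

A backdoor path from V10 to V9 is any simple undirected path whose first edge points into V10 (i.e. leaves V10 via a parent).
Parents of V10: {V1, V3}.
Enumerating:
  P1: V10 <- V1 -> V6 <- V2 -> V9
  P2: V10 <- V1 -> V6 <- V3 -> V8 -> V9
  P3: V10 <- V3 -> V8 -> V9
  P4: V10 <- V3 -> V6 <- V2 -> V9
That exhausts the simple backdoor paths. Count: 4.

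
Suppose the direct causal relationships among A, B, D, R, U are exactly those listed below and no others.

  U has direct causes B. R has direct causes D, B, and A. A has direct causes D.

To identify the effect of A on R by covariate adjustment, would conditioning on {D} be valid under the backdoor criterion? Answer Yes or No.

Yes

Backdoor paths from A to R (paths whose first edge points into A):
  P1: A <- D -> R
Condition 1 (no descendant of A in the set): holds — descendants of A are {R}; none are in {D}.
Condition 2 (every backdoor path blocked by {D}):
  P1: blocked at fork node D ∈ conditioning set.
{D} satisfies the backdoor criterion.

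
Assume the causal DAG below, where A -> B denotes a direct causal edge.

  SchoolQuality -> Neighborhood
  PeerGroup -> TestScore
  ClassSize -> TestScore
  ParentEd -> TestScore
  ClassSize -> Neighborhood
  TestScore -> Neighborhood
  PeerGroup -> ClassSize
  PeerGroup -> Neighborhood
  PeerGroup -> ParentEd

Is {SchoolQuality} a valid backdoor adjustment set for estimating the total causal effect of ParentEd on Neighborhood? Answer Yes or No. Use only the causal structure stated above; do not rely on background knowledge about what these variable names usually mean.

No

Backdoor paths from ParentEd to Neighborhood (paths whose first edge points into ParentEd):
  P1: ParentEd <- PeerGroup -> ClassSize -> TestScore -> Neighborhood
  P2: ParentEd <- PeerGroup -> ClassSize -> Neighborhood
  P3: ParentEd <- PeerGroup -> TestScore <- ClassSize -> Neighborhood
  P4: ParentEd <- PeerGroup -> TestScore -> Neighborhood
  P5: ParentEd <- PeerGroup -> Neighborhood
Condition 1 (no descendant of ParentEd in the set): holds — descendants of ParentEd are {Neighborhood, TestScore}; none are in {SchoolQuality}.
Condition 2 (every backdoor path blocked by {SchoolQuality}):
  P1: open — no interior node is in the conditioning set.
  P2: open — no interior node is in the conditioning set.
  P3: blocked at collider TestScore (neither it nor any descendant is in the conditioning set).
  P4: open — no interior node is in the conditioning set.
  P5: open — no interior node is in the conditioning set.
{SchoolQuality} does not satisfy the backdoor criterion.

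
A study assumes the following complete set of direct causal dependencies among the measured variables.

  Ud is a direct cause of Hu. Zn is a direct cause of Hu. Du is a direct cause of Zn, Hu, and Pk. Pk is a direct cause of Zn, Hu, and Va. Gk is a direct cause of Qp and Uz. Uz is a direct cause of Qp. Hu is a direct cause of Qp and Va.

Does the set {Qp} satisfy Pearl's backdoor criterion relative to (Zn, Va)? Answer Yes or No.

Backdoor paths from Zn to Va (paths whose first edge points into Zn):
  P1: Zn <- Du -> Pk -> Hu -> Va
  P2: Zn <- Du -> Pk -> Va
  P3: Zn <- Du -> Hu <- Pk -> Va
  P4: Zn <- Du -> Hu -> Va
  P5: Zn <- Pk <- Du -> Hu -> Va
  P6: Zn <- Pk -> Hu -> Va
  P7: Zn <- Pk -> Va
Condition 1 (no descendant of Zn in the set): FAILS — Qp is a descendant of Zn.
Condition 2 (every backdoor path blocked by {Qp}):
  P1: open — no interior node is in the conditioning set.
  P2: open — no interior node is in the conditioning set.
  P3: open — collider(s) Hu are conditioned on (or have a conditioned descendant) and no non-collider on the path is in the set.
  P4: open — no interior node is in the conditioning set.
  P5: open — no interior node is in the conditioning set.
  P6: open — no interior node is in the conditioning set.
  P7: open — no interior node is in the conditioning set.
{Qp} does not satisfy the backdoor criterion.

No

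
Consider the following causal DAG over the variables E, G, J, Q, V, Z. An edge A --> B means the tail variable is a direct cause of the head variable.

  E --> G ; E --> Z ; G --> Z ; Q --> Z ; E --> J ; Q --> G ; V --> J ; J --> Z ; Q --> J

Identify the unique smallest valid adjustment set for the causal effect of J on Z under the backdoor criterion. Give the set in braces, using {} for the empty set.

{E, Q}

Variables eligible for adjustment (non-descendants of J, excluding J and Z): {E, G, Q, V}.
Backdoor paths from J to Z:
  P1: J <- E -> G <- Q -> Z
  P2: J <- E -> G -> Z
  P3: J <- E -> Z
  P4: J <- Q -> G <- E -> Z
  P5: J <- Q -> G -> Z
  P6: J <- Q -> Z
The empty set is not sufficient: P2 (J <- E -> G -> Z) has no collider blocking it and no conditioned non-collider, so it is open.
Try {E, Q}:
  P1: blocked at fork node E ∈ conditioning set.
  P2: blocked at fork node E ∈ conditioning set.
  P3: blocked at fork node E ∈ conditioning set.
  P4: blocked at fork node Q ∈ conditioning set.
  P5: blocked at fork node Q ∈ conditioning set.
  P6: blocked at fork node Q ∈ conditioning set.
{E, Q} contains no descendant of J and blocks every backdoor path.
Every element of {E, Q} is needed (dropping E leaves P2 open; dropping Q leaves P5 open), so no proper subset is valid.
Among all size-2 subsets of the eligible variables, only {E, Q} blocks every backdoor path, so it is the unique smallest valid adjustment set.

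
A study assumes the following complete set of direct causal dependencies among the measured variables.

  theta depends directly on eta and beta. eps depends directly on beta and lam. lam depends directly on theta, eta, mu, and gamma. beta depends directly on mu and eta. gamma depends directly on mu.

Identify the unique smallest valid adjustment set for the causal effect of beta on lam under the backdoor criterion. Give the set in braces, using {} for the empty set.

{eta, mu}

Variables eligible for adjustment (non-descendants of beta, excluding beta and lam): {eta, gamma, mu}.
Backdoor paths from beta to lam:
  P1: beta <- eta -> theta -> lam
  P2: beta <- eta -> lam
  P3: beta <- mu -> gamma -> lam
  P4: beta <- mu -> lam
The empty set is not sufficient: P1 (beta <- eta -> theta -> lam) has no collider blocking it and no conditioned non-collider, so it is open.
Try {eta, mu}:
  P1: blocked at fork node eta ∈ conditioning set.
  P2: blocked at fork node eta ∈ conditioning set.
  P3: blocked at fork node mu ∈ conditioning set.
  P4: blocked at fork node mu ∈ conditioning set.
{eta, mu} contains no descendant of beta and blocks every backdoor path.
Every element of {eta, mu} is needed (dropping eta leaves P1 open; dropping mu leaves P3 open), so no proper subset is valid.
Among all size-2 subsets of the eligible variables, only {eta, mu} blocks every backdoor path, so it is the unique smallest valid adjustment set.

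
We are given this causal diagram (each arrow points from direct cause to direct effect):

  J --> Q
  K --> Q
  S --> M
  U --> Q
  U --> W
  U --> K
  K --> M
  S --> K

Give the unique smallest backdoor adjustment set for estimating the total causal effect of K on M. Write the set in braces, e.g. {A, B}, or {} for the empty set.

{S}

Variables eligible for adjustment (non-descendants of K, excluding K and M): {J, S, U, W}.
Backdoor paths from K to M:
  P1: K <- S -> M
The empty set is not sufficient: P1 (K <- S -> M) has no collider blocking it and no conditioned non-collider, so it is open.
Try {S}:
  P1: blocked at fork node S ∈ conditioning set.
{S} contains no descendant of K and blocks every backdoor path.
No other singleton works — e.g. {J} leaves P1 open — so {S} is the unique smallest valid adjustment set.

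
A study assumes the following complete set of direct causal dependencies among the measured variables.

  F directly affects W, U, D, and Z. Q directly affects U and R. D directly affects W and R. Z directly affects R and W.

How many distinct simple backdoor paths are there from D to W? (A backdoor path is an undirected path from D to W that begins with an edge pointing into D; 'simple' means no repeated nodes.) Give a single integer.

A backdoor path from D to W is any simple undirected path whose first edge points into D (i.e. leaves D via a parent).
Parents of D: {F}.
Enumerating:
  P1: D <- F -> Z -> W
  P2: D <- F -> W
  P3: D <- F -> U <- Q -> R <- Z -> W
That exhausts the simple backdoor paths. Count: 3.

3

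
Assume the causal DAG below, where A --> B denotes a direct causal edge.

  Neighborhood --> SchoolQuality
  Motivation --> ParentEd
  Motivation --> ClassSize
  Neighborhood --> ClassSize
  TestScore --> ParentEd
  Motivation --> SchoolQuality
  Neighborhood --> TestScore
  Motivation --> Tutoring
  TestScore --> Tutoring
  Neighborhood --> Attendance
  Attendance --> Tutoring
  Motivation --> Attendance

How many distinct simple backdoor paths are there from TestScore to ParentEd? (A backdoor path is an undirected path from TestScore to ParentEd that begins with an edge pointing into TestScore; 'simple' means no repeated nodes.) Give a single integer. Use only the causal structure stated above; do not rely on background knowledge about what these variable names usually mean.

4

A backdoor path from TestScore to ParentEd is any simple undirected path whose first edge points into TestScore (i.e. leaves TestScore via a parent).
Parents of TestScore: {Neighborhood}.
Enumerating:
  P1: TestScore <- Neighborhood -> SchoolQuality <- Motivation -> ParentEd
  P2: TestScore <- Neighborhood -> Attendance <- Motivation -> ParentEd
  P3: TestScore <- Neighborhood -> Attendance -> Tutoring <- Motivation -> ParentEd
  P4: TestScore <- Neighborhood -> ClassSize <- Motivation -> ParentEd
That exhausts the simple backdoor paths. Count: 4.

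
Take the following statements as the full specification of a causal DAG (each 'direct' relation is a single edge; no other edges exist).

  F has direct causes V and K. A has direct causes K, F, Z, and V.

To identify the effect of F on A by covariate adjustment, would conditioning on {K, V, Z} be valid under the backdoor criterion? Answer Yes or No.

Yes

Backdoor paths from F to A (paths whose first edge points into F):
  P1: F <- K -> A
  P2: F <- V -> A
Condition 1 (no descendant of F in the set): holds — descendants of F are {A}; none are in {K, V, Z}.
Condition 2 (every backdoor path blocked by {K, V, Z}):
  P1: blocked at fork node K ∈ conditioning set.
  P2: blocked at fork node V ∈ conditioning set.
{K, V, Z} satisfies the backdoor criterion.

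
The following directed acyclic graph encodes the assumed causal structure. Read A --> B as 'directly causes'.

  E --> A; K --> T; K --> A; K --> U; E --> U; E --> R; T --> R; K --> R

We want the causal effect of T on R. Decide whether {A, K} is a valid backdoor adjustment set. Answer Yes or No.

Yes

Backdoor paths from T to R (paths whose first edge points into T):
  P1: T <- K -> A <- E -> R
  P2: T <- K -> U <- E -> R
  P3: T <- K -> R
Condition 1 (no descendant of T in the set): holds — descendants of T are {R}; none are in {A, K}.
Condition 2 (every backdoor path blocked by {A, K}):
  P1: blocked at fork node K ∈ conditioning set.
  P2: blocked at fork node K ∈ conditioning set.
  P3: blocked at fork node K ∈ conditioning set.
{A, K} satisfies the backdoor criterion.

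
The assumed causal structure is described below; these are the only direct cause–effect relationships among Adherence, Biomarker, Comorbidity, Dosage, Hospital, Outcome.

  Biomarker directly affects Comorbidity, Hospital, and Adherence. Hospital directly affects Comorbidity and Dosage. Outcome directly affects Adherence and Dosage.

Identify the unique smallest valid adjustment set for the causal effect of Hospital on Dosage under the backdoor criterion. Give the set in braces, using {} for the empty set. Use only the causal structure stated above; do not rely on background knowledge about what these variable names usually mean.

Variables eligible for adjustment (non-descendants of Hospital, excluding Hospital and Dosage): {Adherence, Biomarker, Outcome}.
Backdoor paths from Hospital to Dosage:
  P1: Hospital <- Biomarker -> Adherence <- Outcome -> Dosage
Each backdoor path contains an unconditioned collider, so every path is already blocked with the empty conditioning set:
  P1: blocked at collider Adherence (neither it nor any descendant is in the conditioning set).
The empty set is therefore the unique smallest valid set.

{}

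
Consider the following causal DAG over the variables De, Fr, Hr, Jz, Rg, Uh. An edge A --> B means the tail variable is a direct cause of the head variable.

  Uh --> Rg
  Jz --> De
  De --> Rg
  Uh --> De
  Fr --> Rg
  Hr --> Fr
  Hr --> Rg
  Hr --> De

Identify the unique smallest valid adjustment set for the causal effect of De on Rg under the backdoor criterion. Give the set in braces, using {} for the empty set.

Variables eligible for adjustment (non-descendants of De, excluding De and Rg): {Fr, Hr, Jz, Uh}.
Backdoor paths from De to Rg:
  P1: De <- Hr -> Fr -> Rg
  P2: De <- Hr -> Rg
  P3: De <- Uh -> Rg
The empty set is not sufficient: P1 (De <- Hr -> Fr -> Rg) has no collider blocking it and no conditioned non-collider, so it is open.
Try {Hr, Uh}:
  P1: blocked at fork node Hr ∈ conditioning set.
  P2: blocked at fork node Hr ∈ conditioning set.
  P3: blocked at fork node Uh ∈ conditioning set.
{Hr, Uh} contains no descendant of De and blocks every backdoor path.
Every element of {Hr, Uh} is needed (dropping Hr leaves P1 open; dropping Uh leaves P3 open), so no proper subset is valid.
Among all size-2 subsets of the eligible variables, only {Hr, Uh} blocks every backdoor path, so it is the unique smallest valid adjustment set.

{Hr, Uh}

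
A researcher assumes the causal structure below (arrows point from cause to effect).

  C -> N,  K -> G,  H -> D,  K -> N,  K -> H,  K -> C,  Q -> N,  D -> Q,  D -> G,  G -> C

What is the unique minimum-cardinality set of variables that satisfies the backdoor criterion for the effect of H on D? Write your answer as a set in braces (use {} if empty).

Variables eligible for adjustment (non-descendants of H, excluding H and D): {K}.
Backdoor paths from H to D:
  P1: H <- K -> G <- D
  P2: H <- K -> G -> C -> N <- Q <- D
  P3: H <- K -> C <- G <- D
  P4: H <- K -> C -> N <- Q <- D
  P5: H <- K -> N <- Q <- D
  P6: H <- K -> N <- C <- G <- D
Each backdoor path contains an unconditioned collider, so every path is already blocked with the empty conditioning set:
  P1: blocked at collider G (neither it nor any descendant is in the conditioning set).
  P2: blocked at collider N (neither it nor any descendant is in the conditioning set).
  P3: blocked at collider C (neither it nor any descendant is in the conditioning set).
  P4: blocked at collider N (neither it nor any descendant is in the conditioning set).
  P5: blocked at collider N (neither it nor any descendant is in the conditioning set).
  P6: blocked at collider N (neither it nor any descendant is in the conditioning set).
The empty set is therefore the unique smallest valid set.

{}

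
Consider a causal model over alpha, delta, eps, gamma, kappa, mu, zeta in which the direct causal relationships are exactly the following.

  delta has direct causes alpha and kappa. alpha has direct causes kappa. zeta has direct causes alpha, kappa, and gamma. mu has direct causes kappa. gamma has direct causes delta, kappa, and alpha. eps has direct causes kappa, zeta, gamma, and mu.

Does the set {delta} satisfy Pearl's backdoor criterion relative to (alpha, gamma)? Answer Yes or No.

Backdoor paths from alpha to gamma (paths whose first edge points into alpha):
  P1: alpha <- kappa -> delta -> gamma
  P2: alpha <- kappa -> gamma
  P3: alpha <- kappa -> mu -> eps <- gamma
  P4: alpha <- kappa -> mu -> eps <- zeta <- gamma
  P5: alpha <- kappa -> zeta <- gamma
  P6: alpha <- kappa -> zeta -> eps <- gamma
  P7: alpha <- kappa -> eps <- gamma
  P8: alpha <- kappa -> eps <- zeta <- gamma
Condition 1 (no descendant of alpha in the set): FAILS — delta is a descendant of alpha.
Condition 2 (every backdoor path blocked by {delta}):
  P1: blocked at chain node delta ∈ conditioning set.
  P2: open — no interior node is in the conditioning set.
  P3: blocked at collider eps (neither it nor any descendant is in the conditioning set).
  P4: blocked at collider eps (neither it nor any descendant is in the conditioning set).
  P5: blocked at collider zeta (neither it nor any descendant is in the conditioning set).
  P6: blocked at collider eps (neither it nor any descendant is in the conditioning set).
  P7: blocked at collider eps (neither it nor any descendant is in the conditioning set).
  P8: blocked at collider eps (neither it nor any descendant is in the conditioning set).
{delta} does not satisfy the backdoor criterion.

No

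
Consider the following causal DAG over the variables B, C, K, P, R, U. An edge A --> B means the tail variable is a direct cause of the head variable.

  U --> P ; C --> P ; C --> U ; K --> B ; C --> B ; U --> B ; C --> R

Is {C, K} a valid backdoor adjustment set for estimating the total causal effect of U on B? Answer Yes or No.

Yes

Backdoor paths from U to B (paths whose first edge points into U):
  P1: U <- C -> B
Condition 1 (no descendant of U in the set): holds — descendants of U are {B, P}; none are in {C, K}.
Condition 2 (every backdoor path blocked by {C, K}):
  P1: blocked at fork node C ∈ conditioning set.
{C, K} satisfies the backdoor criterion.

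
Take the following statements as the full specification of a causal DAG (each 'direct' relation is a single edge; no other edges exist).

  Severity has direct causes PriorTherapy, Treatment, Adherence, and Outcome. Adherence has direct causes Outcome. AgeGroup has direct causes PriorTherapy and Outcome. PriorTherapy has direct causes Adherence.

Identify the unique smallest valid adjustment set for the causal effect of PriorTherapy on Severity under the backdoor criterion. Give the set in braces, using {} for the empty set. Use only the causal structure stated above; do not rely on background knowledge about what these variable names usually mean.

{Adherence}

Variables eligible for adjustment (non-descendants of PriorTherapy, excluding PriorTherapy and Severity): {Adherence, Outcome, Treatment}.
Backdoor paths from PriorTherapy to Severity:
  P1: PriorTherapy <- Adherence <- Outcome -> Severity
  P2: PriorTherapy <- Adherence -> Severity
The empty set is not sufficient: P1 (PriorTherapy <- Adherence <- Outcome -> Severity) has no collider blocking it and no conditioned non-collider, so it is open.
Try {Adherence}:
  P1: blocked at chain node Adherence ∈ conditioning set.
  P2: blocked at fork node Adherence ∈ conditioning set.
{Adherence} contains no descendant of PriorTherapy and blocks every backdoor path.
No other singleton works — e.g. {Treatment} leaves P1 open — so {Adherence} is the unique smallest valid adjustment set.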